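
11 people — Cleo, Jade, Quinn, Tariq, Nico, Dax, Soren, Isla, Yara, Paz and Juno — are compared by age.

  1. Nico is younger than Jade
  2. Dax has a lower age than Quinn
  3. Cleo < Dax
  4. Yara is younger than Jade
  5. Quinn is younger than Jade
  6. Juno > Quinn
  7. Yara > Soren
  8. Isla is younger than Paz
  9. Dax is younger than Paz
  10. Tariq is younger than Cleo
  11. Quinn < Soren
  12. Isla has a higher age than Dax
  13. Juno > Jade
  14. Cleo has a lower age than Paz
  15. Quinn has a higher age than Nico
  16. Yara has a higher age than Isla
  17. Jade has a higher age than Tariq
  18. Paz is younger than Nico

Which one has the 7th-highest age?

Piecing the relations together gives one ordering: Tariq < Cleo < Dax < Isla < Paz < Nico < Quinn < Soren < Yara < Jade < Juno.
The 7th largest is Paz.

Paz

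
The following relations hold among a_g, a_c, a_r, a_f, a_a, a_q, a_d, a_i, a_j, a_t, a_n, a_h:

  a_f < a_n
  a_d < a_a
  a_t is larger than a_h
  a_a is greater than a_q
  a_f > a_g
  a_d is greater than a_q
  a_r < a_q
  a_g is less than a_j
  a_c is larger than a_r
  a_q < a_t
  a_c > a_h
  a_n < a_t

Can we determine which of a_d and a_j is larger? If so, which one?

Following every chain through a_j: below a_j we get a_g.
a_d is not reached, and no chain runs the other way from a_d to a_j.
So the given relations leave the order of a_j and a_d undetermined.

undetermined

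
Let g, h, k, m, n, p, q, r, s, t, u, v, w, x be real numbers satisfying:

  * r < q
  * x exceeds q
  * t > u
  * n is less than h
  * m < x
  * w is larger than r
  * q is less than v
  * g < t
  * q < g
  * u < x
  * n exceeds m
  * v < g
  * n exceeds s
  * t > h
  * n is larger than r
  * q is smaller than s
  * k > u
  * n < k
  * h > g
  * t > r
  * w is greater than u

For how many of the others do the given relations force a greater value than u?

4

From u the given relations immediately reach w, x, k, t.
Nothing else is reachable above u; 4 in all.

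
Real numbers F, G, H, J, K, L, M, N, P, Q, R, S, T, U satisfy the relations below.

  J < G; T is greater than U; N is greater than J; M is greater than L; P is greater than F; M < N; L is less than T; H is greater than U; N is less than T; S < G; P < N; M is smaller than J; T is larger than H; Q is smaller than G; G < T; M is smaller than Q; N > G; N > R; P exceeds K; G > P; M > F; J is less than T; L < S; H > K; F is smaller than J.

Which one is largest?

Chaining downward from T: directly below it, L, U, J, H, G, N; then R, S, K, F, M, P, Q.
That covers every other element, and nothing is given above T, so T is the largest.

T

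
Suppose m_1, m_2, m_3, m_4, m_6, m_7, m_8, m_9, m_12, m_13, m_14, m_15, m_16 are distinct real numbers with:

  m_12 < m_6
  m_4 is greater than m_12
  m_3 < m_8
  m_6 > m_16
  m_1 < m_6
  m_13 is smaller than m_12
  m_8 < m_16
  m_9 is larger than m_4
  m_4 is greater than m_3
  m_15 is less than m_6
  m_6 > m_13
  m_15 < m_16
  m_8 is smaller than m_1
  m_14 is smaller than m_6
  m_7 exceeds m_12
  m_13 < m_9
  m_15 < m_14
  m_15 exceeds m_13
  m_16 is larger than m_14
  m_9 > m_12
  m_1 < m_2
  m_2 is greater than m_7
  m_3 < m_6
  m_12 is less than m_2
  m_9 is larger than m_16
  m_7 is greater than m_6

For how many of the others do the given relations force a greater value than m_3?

8

The elements the relations force above m_3 are m_8, m_1, m_16, m_4, m_6, m_7, m_9, m_2 — no chain reaches any other.
That is 8.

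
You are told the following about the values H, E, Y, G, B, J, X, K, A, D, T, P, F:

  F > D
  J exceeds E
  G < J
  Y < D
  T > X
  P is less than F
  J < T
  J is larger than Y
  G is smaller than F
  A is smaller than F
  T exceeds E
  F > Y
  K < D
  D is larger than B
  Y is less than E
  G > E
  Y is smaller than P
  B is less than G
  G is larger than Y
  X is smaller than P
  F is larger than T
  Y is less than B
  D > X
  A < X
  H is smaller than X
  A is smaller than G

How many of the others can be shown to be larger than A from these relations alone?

7

From A the given relations immediately reach X, G, F.
From those, P, D, J, T — 7 in total.
Nothing else is reachable above A; 7 in all.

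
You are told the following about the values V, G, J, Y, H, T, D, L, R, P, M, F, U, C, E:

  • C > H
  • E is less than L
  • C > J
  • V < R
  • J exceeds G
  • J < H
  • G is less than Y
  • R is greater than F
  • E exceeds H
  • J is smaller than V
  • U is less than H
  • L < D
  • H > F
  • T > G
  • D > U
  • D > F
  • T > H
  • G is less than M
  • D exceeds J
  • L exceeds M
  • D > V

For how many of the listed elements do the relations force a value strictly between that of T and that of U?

Chaining upward from U reaches: H, E, C, L, D.
Chaining downward from T reaches: G, F, J, H.
Strictly between U and T are those in both lists: H — 1 element.

1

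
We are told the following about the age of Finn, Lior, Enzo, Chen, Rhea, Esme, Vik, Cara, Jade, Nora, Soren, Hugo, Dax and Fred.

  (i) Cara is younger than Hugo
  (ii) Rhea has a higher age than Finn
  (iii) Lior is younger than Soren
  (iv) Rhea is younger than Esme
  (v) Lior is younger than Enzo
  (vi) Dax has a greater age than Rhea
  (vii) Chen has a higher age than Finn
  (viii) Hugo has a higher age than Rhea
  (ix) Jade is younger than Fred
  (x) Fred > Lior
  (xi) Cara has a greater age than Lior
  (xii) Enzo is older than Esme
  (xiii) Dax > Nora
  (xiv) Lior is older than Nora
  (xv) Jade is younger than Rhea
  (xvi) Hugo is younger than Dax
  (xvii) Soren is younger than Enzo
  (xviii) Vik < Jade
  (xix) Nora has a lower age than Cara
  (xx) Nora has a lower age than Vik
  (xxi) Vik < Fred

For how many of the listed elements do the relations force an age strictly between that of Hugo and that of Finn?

1

Chaining upward from Finn reaches: Rhea, Chen, Esme, Enzo, Dax.
Chaining downward from Hugo reaches: Nora, Vik, Lior, Jade, Cara, Rhea.
Strictly between Finn and Hugo are those in both lists: Rhea — 1 element.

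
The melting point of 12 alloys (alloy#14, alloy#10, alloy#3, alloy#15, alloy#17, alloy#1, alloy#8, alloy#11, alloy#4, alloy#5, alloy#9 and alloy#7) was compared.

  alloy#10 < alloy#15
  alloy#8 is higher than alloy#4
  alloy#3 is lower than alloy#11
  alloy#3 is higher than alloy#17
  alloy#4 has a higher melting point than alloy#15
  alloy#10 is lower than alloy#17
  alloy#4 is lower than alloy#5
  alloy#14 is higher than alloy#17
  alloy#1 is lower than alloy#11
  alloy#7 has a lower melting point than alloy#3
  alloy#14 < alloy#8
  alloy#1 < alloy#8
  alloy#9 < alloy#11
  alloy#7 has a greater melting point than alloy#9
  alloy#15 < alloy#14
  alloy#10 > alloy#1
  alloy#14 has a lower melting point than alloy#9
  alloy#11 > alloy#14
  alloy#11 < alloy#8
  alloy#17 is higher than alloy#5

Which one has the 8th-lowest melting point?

alloy#9

Chaining the given pairs: alloy#1 < alloy#10 < alloy#15 < alloy#4 < alloy#5 < alloy#17 < alloy#14 < alloy#9 < alloy#7 < alloy#3 < alloy#11 < alloy#8.
The 8th smallest is alloy#9.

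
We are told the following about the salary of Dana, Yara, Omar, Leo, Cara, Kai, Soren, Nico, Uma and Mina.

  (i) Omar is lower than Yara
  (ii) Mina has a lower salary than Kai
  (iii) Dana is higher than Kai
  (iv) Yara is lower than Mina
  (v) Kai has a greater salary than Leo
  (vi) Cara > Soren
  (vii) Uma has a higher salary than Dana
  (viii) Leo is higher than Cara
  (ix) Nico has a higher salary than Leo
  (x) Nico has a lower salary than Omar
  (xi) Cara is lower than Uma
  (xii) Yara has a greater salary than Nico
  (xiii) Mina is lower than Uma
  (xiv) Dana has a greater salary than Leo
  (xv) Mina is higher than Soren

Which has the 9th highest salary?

The consecutive relations fix a unique order: Soren < Cara < Leo < Nico < Omar < Yara < Mina < Kai < Dana < Uma.
The 9th largest is Cara.

Cara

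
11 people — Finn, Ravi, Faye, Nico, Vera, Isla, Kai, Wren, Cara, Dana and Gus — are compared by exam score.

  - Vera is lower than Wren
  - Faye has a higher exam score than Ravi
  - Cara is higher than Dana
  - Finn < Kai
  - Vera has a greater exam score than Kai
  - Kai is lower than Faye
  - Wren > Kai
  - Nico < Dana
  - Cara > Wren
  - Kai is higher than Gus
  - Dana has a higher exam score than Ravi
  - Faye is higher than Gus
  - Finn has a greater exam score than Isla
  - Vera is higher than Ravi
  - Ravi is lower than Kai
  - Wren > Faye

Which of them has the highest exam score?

Isla is not greatest since Isla < Finn; Finn is not greatest since Finn < Kai; Gus is not greatest since Gus < Kai; Ravi is not greatest since Ravi < Faye; Kai is not greatest since Kai < Wren; Nico is not greatest since Nico < Dana; Vera is not greatest since Vera < Wren; Dana is not greatest since Dana < Cara; Faye is not greatest since Faye < Wren; Wren is not greatest since Wren < Cara.
Only Cara has nothing above it, so Cara is the highest exam score.

Cara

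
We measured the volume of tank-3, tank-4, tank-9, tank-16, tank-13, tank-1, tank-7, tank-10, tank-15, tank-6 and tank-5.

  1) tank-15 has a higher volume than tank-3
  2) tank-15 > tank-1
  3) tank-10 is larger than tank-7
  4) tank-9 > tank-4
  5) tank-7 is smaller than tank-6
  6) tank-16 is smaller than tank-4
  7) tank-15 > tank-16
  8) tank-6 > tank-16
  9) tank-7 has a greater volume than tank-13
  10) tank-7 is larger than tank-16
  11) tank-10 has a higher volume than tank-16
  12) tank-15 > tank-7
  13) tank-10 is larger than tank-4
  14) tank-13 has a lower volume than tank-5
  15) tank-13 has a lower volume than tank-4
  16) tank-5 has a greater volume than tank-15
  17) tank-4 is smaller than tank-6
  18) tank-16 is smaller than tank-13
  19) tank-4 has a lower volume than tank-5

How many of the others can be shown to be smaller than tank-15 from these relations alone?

Directly below tank-15: tank-16, tank-3, tank-1, tank-7.
One step further: tank-13 (5 so far).
Nothing else is reachable below tank-15; 5 in all.

5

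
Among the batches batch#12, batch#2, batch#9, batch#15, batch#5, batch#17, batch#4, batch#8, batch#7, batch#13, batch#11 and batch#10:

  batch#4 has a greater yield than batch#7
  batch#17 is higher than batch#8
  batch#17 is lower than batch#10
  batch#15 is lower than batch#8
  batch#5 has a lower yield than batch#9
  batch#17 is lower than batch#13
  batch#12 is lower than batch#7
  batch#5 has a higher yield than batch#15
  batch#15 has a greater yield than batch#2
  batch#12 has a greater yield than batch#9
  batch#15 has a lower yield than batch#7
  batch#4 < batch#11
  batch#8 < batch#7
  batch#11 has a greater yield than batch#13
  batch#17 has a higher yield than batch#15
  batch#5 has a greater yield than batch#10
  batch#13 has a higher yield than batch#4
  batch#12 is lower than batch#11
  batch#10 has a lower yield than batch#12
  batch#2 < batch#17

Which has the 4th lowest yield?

Chaining the given pairs: batch#2 < batch#15 < batch#8 < batch#17 < batch#10 < batch#5 < batch#9 < batch#12 < batch#7 < batch#4 < batch#13 < batch#11.
The 4th smallest is batch#17.

batch#17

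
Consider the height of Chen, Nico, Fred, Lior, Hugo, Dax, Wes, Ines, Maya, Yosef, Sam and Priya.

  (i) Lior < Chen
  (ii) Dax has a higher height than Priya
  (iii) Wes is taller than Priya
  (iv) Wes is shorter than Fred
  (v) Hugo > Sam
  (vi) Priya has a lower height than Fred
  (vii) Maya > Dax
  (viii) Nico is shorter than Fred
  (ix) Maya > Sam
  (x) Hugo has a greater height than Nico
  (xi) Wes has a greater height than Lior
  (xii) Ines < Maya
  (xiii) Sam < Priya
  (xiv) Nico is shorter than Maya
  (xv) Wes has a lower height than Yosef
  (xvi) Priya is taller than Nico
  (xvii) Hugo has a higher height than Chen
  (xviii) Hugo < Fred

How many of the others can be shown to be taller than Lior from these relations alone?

5

Directly above Lior: Wes, Chen.
One step further: Yosef, Hugo, Fred (5 so far).
Nothing else is reachable above Lior; 5 in all.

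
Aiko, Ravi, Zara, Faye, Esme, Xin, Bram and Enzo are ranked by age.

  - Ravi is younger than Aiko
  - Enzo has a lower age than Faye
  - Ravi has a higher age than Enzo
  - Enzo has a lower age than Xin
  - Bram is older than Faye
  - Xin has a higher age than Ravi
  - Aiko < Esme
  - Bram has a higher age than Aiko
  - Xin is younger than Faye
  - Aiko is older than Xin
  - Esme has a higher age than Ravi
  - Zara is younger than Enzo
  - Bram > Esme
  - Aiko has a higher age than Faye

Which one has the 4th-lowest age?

Xin

Chaining the given pairs: Zara < Enzo < Ravi < Xin < Faye < Aiko < Esme < Bram.
The 4th smallest is Xin.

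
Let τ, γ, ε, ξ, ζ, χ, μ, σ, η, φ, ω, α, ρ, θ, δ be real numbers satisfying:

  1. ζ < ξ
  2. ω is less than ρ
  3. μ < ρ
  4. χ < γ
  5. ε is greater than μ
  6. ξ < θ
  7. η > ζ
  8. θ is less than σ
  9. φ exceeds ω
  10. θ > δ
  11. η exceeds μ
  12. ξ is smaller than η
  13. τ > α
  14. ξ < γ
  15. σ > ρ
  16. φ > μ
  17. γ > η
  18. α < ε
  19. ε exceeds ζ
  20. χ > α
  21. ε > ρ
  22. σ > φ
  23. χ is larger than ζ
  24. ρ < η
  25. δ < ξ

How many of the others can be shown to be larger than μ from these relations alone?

From μ the given relations immediately reach ρ, ε, φ, η.
From those, γ, σ — 6 in total.
Nothing else is reachable above μ; 6 in all.

6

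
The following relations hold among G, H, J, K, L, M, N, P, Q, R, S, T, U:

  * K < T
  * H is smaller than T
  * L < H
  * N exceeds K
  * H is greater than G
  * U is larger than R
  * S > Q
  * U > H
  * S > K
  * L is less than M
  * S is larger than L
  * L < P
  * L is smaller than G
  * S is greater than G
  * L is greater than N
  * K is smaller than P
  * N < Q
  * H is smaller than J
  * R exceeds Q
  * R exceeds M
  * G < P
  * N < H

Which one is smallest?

K

Chaining upward from K: directly above it, N, S, P, T; then Q, L, H; then M, G, R, J, U.
That covers every other element, and nothing is given below K, so K is the smallest.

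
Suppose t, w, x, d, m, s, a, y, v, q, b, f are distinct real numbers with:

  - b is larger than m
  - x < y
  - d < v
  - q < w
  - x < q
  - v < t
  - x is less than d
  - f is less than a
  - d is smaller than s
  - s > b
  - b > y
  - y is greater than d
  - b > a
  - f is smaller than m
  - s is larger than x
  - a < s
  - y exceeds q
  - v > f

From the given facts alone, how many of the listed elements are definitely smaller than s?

8

From s the given relations immediately reach x, d, a, b.
From those, f, m, y — 7 in total.
From those, q — 8 in total.
Nothing else is reachable below s; 8 in all.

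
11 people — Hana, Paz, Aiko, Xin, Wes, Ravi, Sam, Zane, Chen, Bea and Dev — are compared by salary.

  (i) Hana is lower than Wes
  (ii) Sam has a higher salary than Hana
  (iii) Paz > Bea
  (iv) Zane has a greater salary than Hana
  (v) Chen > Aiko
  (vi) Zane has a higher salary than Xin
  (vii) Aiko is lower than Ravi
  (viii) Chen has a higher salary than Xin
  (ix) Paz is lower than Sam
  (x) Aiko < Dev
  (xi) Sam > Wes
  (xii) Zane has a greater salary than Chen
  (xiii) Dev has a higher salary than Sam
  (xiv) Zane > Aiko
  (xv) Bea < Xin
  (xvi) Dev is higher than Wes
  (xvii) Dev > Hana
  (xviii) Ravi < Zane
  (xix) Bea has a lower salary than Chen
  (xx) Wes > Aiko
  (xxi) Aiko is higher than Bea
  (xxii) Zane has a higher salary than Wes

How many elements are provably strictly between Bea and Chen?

The relations place Bea below Chen. An element lies strictly between them when it is forced above Bea and also forced below Chen.
Above Bea: {Aiko, Ravi, Xin, Wes, Zane, Paz, Sam, Dev}. Below Chen: {Aiko, Xin}.
Intersection: {Aiko, Xin} — 2.

2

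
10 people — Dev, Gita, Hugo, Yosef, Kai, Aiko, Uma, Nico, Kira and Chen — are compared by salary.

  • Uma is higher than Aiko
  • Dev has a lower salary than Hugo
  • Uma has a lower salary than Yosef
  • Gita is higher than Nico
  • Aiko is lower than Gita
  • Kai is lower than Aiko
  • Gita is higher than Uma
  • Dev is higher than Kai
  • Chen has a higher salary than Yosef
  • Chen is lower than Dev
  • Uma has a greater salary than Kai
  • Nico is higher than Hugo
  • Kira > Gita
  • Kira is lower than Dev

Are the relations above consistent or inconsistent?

We have Kira < Dev stated directly, yet also Dev < Hugo < Nico < Gita < Kira by chaining the others — so Dev < Kira. Contradiction.

inconsistent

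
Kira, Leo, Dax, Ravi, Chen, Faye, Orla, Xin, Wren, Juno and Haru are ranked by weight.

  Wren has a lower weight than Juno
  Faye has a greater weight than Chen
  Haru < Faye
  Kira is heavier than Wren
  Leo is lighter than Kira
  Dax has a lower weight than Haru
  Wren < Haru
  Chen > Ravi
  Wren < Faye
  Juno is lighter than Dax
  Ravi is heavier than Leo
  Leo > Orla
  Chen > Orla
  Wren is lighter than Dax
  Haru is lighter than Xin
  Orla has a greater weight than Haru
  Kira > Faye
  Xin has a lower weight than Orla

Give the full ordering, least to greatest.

Wren < Juno < Dax < Haru < Xin < Orla < Leo < Ravi < Chen < Faye < Kira

Each adjacent pair is fixed by a given relation: Wren < Juno; Juno < Dax; Dax < Haru; Haru < Xin; Xin < Orla; Orla < Leo; Leo < Ravi; Ravi < Chen; Chen < Faye; Faye < Kira. Chaining them end to end gives the full order.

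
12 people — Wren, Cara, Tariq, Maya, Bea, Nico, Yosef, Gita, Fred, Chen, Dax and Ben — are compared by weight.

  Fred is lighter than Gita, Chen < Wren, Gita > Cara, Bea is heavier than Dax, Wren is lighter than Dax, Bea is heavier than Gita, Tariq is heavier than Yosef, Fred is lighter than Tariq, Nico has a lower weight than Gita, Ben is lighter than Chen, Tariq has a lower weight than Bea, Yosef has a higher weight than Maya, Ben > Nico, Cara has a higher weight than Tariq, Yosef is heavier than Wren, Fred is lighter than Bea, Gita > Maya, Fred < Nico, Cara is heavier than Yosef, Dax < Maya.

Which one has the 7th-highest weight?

Piecing the relations together gives one ordering: Fred < Nico < Ben < Chen < Wren < Dax < Maya < Yosef < Tariq < Cara < Gita < Bea.
The 7th largest is Dax.

Dax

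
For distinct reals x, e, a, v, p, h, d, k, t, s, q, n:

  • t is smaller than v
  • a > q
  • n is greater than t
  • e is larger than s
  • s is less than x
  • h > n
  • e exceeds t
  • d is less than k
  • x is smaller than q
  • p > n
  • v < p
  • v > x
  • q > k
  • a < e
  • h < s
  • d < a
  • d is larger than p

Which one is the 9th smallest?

k

Piecing the relations together gives one ordering: t < n < h < s < x < v < p < d < k < q < a < e.
Counting 9 from the smallest end gives k.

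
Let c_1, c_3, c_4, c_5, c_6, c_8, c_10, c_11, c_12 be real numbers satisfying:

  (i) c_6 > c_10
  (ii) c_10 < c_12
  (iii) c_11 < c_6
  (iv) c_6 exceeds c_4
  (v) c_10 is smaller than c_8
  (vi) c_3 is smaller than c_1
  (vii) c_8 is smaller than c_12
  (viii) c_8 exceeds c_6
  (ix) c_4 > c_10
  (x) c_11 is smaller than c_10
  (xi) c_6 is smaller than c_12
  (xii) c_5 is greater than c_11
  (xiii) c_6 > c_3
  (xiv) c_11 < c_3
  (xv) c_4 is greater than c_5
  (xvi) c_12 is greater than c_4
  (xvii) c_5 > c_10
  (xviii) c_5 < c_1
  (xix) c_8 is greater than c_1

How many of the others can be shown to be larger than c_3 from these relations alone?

From c_3 the given relations immediately reach c_1, c_6.
From those, c_8, c_12 — 4 in total.
Nothing else is reachable above c_3; 4 in all.

4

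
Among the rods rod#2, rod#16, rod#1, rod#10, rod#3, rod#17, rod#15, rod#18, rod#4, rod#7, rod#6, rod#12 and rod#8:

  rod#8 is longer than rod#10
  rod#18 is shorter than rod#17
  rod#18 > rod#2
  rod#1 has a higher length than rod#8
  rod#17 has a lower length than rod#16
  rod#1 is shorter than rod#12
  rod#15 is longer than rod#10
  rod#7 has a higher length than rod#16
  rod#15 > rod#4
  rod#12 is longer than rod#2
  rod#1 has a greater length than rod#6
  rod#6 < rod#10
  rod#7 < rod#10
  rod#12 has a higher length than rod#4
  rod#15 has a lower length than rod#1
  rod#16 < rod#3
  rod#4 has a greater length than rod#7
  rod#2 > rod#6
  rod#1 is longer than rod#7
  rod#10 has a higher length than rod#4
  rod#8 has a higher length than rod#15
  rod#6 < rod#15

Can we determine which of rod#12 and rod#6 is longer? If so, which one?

The relevant relations are rod#6 < rod#2; rod#2 < rod#18; rod#18 < rod#17; rod#17 < rod#16; rod#16 < rod#7; rod#7 < rod#4; rod#4 < rod#10; rod#10 < rod#15; rod#15 < rod#8; rod#8 < rod#1; rod#1 < rod#12.
Chaining these gives rod#6 < rod#2 < rod#18 < rod#17 < rod#16 < rod#7 < rod#4 < rod#10 < rod#15 < rod#8 < rod#1 < rod#12.
So rod#12 is longer.

rod#12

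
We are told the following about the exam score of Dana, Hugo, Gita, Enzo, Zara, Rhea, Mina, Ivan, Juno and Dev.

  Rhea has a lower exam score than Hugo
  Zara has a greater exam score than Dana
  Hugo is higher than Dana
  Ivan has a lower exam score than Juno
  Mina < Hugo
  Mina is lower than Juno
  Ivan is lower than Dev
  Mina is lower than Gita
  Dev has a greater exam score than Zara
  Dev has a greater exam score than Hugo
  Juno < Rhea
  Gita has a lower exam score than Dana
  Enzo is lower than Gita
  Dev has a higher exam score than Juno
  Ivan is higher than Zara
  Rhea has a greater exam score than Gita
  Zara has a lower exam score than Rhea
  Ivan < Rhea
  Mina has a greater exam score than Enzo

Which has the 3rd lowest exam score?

Gita

Chaining the given pairs: Enzo < Mina < Gita < Dana < Zara < Ivan < Juno < Rhea < Hugo < Dev.
Counting 3 from the smallest end gives Gita.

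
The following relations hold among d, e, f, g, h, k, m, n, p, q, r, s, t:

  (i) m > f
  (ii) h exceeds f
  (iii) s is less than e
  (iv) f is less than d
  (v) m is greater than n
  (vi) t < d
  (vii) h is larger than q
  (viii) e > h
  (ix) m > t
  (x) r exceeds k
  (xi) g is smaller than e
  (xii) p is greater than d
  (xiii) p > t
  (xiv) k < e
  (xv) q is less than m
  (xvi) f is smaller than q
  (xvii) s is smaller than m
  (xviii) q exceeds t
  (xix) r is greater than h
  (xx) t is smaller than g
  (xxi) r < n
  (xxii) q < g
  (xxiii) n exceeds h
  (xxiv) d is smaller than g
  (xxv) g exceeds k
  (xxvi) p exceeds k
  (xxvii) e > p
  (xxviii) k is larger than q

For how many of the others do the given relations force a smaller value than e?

Directly below e: h, k, g, p, s.
One step further: t, f, q, d (9 so far).
No other element is forced below e by the given relations, so the count is 9.

9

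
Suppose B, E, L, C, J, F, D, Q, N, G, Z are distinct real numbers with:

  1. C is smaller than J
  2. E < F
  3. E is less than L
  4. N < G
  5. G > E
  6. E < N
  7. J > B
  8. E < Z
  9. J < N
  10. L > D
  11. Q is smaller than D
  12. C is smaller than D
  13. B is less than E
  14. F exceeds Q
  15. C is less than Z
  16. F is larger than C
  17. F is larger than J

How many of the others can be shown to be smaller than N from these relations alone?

From N the given relations immediately reach E, J.
From those, B, C — 4 in total.
No other element is forced below N by the given relations, so the count is 4.

4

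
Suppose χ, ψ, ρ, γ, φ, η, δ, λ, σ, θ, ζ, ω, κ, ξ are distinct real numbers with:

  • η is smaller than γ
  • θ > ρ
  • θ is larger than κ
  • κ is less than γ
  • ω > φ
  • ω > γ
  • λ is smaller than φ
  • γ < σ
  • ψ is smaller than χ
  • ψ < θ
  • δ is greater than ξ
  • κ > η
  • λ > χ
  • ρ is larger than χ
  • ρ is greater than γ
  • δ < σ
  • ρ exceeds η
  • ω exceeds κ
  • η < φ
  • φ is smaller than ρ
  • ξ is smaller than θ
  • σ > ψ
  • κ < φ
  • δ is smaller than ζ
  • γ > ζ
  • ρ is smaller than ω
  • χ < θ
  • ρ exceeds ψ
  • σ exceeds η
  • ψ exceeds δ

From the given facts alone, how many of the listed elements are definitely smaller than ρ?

10

The elements the relations force below ρ are ξ, δ, ψ, χ, η, κ, λ, ζ, φ, γ — no chain reaches any other.
That is 10.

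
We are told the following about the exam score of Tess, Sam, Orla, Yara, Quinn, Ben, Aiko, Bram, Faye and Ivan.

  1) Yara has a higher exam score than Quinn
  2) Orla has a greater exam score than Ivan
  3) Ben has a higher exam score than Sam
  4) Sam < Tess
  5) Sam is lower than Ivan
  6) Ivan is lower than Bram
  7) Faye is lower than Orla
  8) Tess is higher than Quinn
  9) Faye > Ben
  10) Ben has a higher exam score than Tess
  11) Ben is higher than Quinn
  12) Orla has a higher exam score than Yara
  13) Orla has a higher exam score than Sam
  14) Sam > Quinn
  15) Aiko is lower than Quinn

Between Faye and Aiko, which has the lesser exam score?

Link the given pairs in sequence: Aiko < Quinn; Quinn < Sam; Sam < Tess; Tess < Ben; Ben < Faye.
Chaining these gives Aiko < Quinn < Sam < Tess < Ben < Faye.
So Aiko < Faye; Aiko is the lower of the two.

Aiko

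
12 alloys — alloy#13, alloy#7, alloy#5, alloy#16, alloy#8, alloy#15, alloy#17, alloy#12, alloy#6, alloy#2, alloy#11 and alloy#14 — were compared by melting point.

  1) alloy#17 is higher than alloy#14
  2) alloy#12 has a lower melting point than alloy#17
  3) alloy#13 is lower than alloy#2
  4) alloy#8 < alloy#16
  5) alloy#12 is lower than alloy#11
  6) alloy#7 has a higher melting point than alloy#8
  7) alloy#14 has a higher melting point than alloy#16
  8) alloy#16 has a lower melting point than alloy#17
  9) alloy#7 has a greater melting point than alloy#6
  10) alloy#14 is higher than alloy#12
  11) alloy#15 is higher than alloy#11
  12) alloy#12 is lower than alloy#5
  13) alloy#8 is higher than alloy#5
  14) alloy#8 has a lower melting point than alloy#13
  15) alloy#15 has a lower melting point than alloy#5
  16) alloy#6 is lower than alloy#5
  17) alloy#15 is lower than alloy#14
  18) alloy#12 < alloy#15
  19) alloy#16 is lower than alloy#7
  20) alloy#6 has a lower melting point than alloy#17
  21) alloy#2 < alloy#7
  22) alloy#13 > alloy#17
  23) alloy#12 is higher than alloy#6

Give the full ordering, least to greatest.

Each adjacent pair is fixed by a given relation: alloy#6 < alloy#12; alloy#12 < alloy#11; alloy#11 < alloy#15; alloy#15 < alloy#5; alloy#5 < alloy#8; alloy#8 < alloy#16; alloy#16 < alloy#14; alloy#14 < alloy#17; alloy#17 < alloy#13; alloy#13 < alloy#2; alloy#2 < alloy#7. Chaining them end to end gives the full order.

alloy#6 < alloy#12 < alloy#11 < alloy#15 < alloy#5 < alloy#8 < alloy#16 < alloy#14 < alloy#17 < alloy#13 < alloy#2 < alloy#7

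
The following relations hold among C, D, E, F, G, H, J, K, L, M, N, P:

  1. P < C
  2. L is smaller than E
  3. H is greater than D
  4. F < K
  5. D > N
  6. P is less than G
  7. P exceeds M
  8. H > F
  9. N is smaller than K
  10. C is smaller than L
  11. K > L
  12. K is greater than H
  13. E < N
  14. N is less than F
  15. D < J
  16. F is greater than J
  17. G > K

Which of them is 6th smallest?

N

Chaining the given pairs: M < P < C < L < E < N < D < J < F < H < K < G.
The 6th smallest is N.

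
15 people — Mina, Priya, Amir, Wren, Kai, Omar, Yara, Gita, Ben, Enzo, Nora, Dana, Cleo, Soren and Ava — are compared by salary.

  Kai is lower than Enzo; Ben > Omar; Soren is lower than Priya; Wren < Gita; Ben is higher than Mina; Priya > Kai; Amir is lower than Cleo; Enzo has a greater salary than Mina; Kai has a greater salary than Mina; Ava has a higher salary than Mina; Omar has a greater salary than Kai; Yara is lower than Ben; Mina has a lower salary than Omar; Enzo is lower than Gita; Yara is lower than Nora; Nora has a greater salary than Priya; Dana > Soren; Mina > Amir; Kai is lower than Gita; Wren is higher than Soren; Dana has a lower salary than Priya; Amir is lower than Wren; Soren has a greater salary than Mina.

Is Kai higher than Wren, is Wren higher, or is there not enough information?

Following every chain through Kai: above Kai we get Enzo, Omar, Ben, Priya, Gita, Nora; below Kai we get Amir, Mina.
Wren is not reached, and no chain runs the other way from Wren to Kai.
So the given relations leave the order of Kai and Wren undetermined.

undetermined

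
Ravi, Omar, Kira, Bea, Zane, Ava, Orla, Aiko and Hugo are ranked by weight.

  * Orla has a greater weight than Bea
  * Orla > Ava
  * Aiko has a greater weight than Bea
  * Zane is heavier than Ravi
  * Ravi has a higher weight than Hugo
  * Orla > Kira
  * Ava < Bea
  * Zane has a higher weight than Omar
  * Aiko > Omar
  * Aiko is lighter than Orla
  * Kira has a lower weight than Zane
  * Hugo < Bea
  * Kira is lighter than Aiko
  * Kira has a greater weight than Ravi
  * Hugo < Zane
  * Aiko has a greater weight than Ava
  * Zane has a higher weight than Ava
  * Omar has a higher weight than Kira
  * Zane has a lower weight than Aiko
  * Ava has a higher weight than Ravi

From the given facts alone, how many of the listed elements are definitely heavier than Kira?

4

From Kira the given relations immediately reach Omar, Zane, Aiko, Orla.
Nothing else is reachable above Kira; 4 in all.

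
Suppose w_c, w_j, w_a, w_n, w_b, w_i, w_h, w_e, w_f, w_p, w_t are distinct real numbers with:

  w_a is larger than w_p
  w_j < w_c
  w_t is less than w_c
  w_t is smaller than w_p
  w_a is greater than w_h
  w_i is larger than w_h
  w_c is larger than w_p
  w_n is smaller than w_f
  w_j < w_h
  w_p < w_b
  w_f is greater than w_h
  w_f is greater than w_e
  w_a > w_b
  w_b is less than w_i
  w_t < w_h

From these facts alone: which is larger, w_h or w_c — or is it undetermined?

Following every chain through w_h: above w_h we get w_i, w_f, w_a; below w_h we get w_t, w_j.
w_c is not reached, and no chain runs the other way from w_c to w_h.
So the given relations leave the order of w_h and w_c undetermined.

undetermined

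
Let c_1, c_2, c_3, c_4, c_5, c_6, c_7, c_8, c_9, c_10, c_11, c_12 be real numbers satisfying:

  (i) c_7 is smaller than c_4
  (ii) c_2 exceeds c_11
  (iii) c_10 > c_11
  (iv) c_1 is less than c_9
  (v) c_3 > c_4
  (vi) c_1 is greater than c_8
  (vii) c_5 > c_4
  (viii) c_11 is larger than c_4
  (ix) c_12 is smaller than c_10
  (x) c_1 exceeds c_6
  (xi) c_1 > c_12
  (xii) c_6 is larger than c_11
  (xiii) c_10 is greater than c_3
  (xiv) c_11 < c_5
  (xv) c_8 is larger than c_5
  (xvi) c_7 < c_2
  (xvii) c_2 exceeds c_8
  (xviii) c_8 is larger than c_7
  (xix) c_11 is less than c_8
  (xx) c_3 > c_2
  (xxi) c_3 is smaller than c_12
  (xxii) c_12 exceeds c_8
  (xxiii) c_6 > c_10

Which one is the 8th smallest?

c_12

Piecing the relations together gives one ordering: c_7 < c_4 < c_11 < c_5 < c_8 < c_2 < c_3 < c_12 < c_10 < c_6 < c_1 < c_9.
The 8th smallest is c_12.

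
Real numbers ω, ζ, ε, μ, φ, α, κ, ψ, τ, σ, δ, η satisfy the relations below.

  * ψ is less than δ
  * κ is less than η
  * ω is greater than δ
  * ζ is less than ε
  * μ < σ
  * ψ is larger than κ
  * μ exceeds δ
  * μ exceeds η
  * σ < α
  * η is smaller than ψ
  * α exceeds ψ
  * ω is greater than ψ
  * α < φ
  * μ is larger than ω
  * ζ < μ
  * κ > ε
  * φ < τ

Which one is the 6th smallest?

δ

The consecutive relations fix a unique order: ζ < ε < κ < η < ψ < δ < ω < μ < σ < α < φ < τ.
Counting 6 from the smallest end gives δ.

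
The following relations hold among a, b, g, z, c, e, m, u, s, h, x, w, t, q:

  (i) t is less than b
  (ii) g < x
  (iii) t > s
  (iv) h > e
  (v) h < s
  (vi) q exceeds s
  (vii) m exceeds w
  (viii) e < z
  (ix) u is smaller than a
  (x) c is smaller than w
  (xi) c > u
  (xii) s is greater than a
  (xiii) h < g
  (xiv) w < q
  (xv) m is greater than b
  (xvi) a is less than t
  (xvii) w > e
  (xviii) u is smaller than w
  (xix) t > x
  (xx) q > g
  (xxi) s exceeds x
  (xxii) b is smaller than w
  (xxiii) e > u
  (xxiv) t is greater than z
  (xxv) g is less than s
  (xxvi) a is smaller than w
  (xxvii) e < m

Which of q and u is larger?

q

The relevant relations are u < e; e < h; h < g; g < x; x < s; s < t; t < b; b < w; w < q.
Together: u < e < h < g < x < s < t < b < w < q.
So u < q; q is the larger of the two.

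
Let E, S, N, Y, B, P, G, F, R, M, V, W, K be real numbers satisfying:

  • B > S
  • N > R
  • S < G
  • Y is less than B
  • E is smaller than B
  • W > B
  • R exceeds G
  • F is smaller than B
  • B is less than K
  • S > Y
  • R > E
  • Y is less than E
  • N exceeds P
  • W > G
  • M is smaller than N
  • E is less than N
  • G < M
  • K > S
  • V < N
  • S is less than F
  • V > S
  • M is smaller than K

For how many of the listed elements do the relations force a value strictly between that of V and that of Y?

Chaining upward from Y reaches: S, E, G, R, F, M, B, W, N, K.
Chaining downward from V reaches: S.
Strictly between Y and V are those in both lists: S — 1 element.

1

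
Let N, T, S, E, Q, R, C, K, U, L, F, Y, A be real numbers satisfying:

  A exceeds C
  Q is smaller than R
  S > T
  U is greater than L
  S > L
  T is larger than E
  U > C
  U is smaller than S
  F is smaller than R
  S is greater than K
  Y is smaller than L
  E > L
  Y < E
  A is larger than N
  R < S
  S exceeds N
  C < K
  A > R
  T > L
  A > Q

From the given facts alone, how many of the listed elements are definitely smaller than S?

11

Directly below S: L, N, R, U, K, T.
One step further: Q, Y, C, F, E (11 so far).
No other element is forced below S by the given relations, so the count is 11.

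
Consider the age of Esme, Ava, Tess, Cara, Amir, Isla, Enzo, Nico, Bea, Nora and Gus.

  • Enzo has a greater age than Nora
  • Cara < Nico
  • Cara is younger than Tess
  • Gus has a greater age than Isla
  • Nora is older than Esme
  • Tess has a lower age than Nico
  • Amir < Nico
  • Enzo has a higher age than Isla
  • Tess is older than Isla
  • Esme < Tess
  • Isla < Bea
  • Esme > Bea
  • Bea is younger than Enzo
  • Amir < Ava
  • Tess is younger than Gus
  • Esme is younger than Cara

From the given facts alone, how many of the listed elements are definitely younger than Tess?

4

From Tess the given relations immediately reach Isla, Esme, Cara.
From those, Bea — 4 in total.
Nothing else is reachable below Tess; 4 in all.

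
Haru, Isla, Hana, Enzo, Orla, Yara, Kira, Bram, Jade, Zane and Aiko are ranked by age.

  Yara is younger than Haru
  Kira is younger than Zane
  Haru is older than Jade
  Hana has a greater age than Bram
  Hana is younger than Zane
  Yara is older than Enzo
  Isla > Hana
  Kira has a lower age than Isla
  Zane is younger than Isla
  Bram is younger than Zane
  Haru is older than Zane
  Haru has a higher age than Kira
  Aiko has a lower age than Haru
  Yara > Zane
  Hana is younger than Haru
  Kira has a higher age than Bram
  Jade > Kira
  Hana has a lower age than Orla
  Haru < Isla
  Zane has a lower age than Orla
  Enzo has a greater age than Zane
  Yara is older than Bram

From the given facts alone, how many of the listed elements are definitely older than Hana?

From Hana the given relations immediately reach Zane, Orla, Haru, Isla.
From those, Enzo, Yara — 6 in total.
Nothing else is reachable above Hana; 6 in all.

6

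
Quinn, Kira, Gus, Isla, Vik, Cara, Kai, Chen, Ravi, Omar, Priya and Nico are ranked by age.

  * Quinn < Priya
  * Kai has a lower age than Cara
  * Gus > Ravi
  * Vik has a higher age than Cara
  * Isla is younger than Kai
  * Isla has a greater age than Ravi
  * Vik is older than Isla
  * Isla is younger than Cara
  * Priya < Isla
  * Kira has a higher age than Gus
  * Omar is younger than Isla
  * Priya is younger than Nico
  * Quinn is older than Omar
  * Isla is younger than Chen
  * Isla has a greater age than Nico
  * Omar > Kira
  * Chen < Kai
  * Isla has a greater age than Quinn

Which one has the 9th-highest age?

Omar

Chaining the given pairs: Ravi < Gus < Kira < Omar < Quinn < Priya < Nico < Isla < Chen < Kai < Cara < Vik.
Counting 9 from the largest end gives Omar.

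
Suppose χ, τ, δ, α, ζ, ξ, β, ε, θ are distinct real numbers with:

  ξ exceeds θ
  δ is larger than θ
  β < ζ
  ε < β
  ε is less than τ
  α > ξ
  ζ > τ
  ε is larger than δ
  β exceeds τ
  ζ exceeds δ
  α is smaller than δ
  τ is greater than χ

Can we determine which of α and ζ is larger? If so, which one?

ζ

α < δ and δ < ε give α < ε.
Then ε < τ extends the chain to τ.
With τ < β: α < δ < ε < τ < β.
Then β < ζ extends the chain to ζ.
So ζ is larger.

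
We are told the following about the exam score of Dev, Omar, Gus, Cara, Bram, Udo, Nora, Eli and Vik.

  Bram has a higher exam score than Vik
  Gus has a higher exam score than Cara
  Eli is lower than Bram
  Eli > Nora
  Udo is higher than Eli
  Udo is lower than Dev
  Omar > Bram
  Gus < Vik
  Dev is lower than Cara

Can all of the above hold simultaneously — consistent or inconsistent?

Every relation is compatible with Nora < Eli < Udo < Dev < Cara < Gus < Vik < Bram < Omar; the set is consistent.

consistent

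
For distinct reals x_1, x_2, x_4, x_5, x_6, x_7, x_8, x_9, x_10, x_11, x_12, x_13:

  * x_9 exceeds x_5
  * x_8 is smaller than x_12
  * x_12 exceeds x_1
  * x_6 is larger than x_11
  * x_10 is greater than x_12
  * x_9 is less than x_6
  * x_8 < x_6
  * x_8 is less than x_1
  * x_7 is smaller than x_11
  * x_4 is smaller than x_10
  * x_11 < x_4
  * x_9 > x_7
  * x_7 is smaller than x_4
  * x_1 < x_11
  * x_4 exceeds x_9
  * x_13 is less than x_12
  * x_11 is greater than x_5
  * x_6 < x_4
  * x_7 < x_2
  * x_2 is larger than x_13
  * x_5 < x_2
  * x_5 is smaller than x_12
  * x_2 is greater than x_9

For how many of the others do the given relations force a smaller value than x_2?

Directly below x_2: x_5, x_7, x_13, x_9.
Nothing else is reachable below x_2; 4 in all.

4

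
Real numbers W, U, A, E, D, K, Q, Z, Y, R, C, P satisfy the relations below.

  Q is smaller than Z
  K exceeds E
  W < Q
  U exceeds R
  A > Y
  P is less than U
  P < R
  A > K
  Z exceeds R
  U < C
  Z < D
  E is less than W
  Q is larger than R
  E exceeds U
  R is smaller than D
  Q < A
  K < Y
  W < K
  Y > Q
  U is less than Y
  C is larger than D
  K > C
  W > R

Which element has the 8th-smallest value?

D

Chaining the given pairs: P < R < U < E < W < Q < Z < D < C < K < Y < A.
Counting 8 from the smallest end gives D.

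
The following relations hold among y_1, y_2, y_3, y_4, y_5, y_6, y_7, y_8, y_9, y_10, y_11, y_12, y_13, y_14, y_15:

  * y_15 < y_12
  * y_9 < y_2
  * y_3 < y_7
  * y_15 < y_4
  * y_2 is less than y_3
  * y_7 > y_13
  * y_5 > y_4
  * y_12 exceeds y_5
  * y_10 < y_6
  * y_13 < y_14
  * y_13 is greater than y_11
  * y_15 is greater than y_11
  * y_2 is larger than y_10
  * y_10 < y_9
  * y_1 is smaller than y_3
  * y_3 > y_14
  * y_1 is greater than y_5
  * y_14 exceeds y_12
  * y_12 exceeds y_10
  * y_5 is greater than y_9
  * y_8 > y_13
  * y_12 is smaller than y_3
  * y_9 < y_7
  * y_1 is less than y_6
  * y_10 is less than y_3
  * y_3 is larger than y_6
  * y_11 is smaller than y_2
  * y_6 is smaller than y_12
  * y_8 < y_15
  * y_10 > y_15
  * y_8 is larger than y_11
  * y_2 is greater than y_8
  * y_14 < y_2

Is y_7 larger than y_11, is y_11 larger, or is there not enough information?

y_11 < y_13 < y_8 < y_15 < y_10 < y_9 < y_5 < y_1 < y_6 < y_12 < y_14 < y_2 < y_3 < y_7, by transitivity through y_13, y_8, y_15, y_10, y_9, y_5, y_1, y_6, y_12, y_14, y_2, y_3.
So y_7 is larger.

y_7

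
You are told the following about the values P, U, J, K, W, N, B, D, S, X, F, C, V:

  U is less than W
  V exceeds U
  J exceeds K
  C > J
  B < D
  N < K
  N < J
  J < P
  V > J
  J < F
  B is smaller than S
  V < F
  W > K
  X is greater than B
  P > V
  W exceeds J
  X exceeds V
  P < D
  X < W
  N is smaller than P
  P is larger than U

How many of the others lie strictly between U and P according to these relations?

1

Chaining upward from U reaches: V, X, F, D, W.
Chaining downward from P reaches: N, K, J, V.
Strictly between U and P are those in both lists: V — 1 element.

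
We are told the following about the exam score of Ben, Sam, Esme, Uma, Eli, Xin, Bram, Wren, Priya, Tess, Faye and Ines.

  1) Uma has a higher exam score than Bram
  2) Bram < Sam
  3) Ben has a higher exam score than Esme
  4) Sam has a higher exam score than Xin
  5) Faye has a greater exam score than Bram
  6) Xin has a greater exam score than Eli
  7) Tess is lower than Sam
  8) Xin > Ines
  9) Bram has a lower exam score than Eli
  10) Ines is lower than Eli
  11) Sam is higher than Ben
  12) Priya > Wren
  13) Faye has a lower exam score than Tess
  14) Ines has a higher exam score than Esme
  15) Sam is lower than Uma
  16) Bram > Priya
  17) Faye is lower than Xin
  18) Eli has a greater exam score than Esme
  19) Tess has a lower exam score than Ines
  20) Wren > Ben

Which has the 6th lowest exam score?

Faye

Chaining the given pairs: Esme < Ben < Wren < Priya < Bram < Faye < Tess < Ines < Eli < Xin < Sam < Uma.
The 6th smallest is Faye.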